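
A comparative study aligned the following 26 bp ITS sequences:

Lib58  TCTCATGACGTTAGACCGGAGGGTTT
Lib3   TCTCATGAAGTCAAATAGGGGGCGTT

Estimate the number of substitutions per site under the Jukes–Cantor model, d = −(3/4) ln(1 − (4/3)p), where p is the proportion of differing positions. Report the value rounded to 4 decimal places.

The sequences differ at positions 9 (C/A), 12 (T/C), 14 (G/A), 16 (C/T), 17 (C/A), 20 (A/G), 23 (G/C), 24 (T/G).
p = 8/26 = 0.307692.
d = −0.75 · ln(1 − (4/3)·0.307692) = −0.75 · ln(0.589744) = −0.75 · (-0.528067) = 0.3961.

0.3961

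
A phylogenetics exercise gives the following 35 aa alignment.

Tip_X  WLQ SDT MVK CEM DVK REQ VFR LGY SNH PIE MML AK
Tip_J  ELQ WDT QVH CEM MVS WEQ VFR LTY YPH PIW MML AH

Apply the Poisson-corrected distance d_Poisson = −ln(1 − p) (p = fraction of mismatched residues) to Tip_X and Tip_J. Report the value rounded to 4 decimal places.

Mismatches occur at site 1 (W/E), site 4 (S/W), site 7 (M/Q), site 9 (K/H), site 13 (D/M), site 15 (K/S), site 16 (R/W), site 23 (G/T), site 25 (S/Y), site 26 (N/P), site 30 (E/W), site 35 (K/H).
p = 12/35 = 0.342857.
d = −ln(1 − 0.342857) = −ln(0.657143) = 0.4199.

0.4199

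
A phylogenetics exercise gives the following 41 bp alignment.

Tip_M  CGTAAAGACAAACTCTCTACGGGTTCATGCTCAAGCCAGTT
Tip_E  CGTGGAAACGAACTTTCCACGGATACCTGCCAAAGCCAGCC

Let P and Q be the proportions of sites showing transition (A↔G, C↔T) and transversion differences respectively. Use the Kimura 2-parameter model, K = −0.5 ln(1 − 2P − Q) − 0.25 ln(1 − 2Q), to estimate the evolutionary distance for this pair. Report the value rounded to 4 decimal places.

0.4512

Mismatches occur at site 4 (A/G, transition), site 5 (A/G, transition), site 7 (G/A, transition), site 10 (A/G, transition), site 15 (C/T, transition), site 18 (T/C, transition), site 23 (G/A, transition), site 25 (T/A, transversion), site 27 (A/C, transversion), site 31 (T/C, transition), site 32 (C/A, transversion), site 40 (T/C, transition), site 41 (T/C, transition).
Of the 13 differences, 10 transitions and 3 transversions over 41 sites: P = 10/41 = 0.243902, Q = 3/41 = 0.073171.
d = −0.5·ln(0.439025) − 0.25·ln(0.853658) = −0.5·(-0.823199) − 0.25·(-0.158225) = 0.4512.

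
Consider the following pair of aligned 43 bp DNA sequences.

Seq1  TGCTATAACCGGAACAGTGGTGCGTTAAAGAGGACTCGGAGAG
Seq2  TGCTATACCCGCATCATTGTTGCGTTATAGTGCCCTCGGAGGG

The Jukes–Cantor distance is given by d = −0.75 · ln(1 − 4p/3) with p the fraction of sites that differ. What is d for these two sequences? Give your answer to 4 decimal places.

0.2784

The sequences differ at positions 8 (A/C), 12 (G/C), 14 (A/T), 17 (G/T), 20 (G/T), 28 (A/T), 31 (A/T), 33 (G/C), 34 (A/C), 42 (A/G).
p = 10/43 = 0.232558.
d = −0.75 · ln(1 − (4/3)·0.232558) = −0.75 · ln(0.689923) = −0.75 · (-0.371175) = 0.2784.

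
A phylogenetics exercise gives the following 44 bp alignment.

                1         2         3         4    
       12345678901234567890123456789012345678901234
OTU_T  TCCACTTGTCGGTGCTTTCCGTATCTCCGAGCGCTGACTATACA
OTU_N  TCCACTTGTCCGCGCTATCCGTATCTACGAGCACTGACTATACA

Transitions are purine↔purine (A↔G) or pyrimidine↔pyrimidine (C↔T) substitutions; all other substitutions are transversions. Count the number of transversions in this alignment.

3

Differing sites — 11:G/C (Tv); 13:T/C (Ti); 17:T/A (Tv); 27:C/A (Tv); 33:G/A (Ti).
Of the 5 differences, 2 transitions and 3 transversions, so the answer is 3.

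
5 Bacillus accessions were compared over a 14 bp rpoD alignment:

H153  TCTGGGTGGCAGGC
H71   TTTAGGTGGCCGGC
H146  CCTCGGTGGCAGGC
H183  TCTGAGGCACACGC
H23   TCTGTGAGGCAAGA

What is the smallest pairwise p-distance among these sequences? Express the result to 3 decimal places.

0.143

Pairwise Hamming distances:
  H153 vs H71: 3
  H153 vs H146: 2
  H153 vs H183: 5
  H153 vs H23: 4
  H71 vs H146: 4
  H71 vs H183: 8
  H71 vs H23: 7
  H146 vs H183: 7
  H146 vs H23: 6
  H183 vs H23: 6
The smallest is 2 mismatches, between H153 and H146; p = 2/14 = 0.143.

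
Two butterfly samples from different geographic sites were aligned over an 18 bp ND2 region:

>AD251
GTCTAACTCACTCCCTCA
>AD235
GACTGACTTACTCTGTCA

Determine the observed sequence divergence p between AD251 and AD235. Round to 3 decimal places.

0.278

Differing sites — 2:T/A; 5:A/G; 9:C/T; 14:C/T; 15:C/G.
There are 5 differences over 18 sites, so p = 5/18 = 0.278.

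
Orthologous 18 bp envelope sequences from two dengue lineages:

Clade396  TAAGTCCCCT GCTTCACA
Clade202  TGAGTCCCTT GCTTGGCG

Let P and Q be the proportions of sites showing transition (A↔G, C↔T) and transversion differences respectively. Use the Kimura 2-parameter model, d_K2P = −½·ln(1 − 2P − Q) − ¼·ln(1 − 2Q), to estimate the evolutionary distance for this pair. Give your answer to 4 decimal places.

0.3760

Mismatches occur at site 2 (A/G, transition), site 9 (C/T, transition), site 15 (C/G, transversion), site 16 (A/G, transition), site 18 (A/G, transition).
Of the 5 differences, 4 transitions and 1 transversion over 18 sites: P = 4/18 = 0.222222, Q = 1/18 = 0.055556.
d = −0.5·ln(0.500000) − 0.25·ln(0.888888) = −0.5·(-0.693147) − 0.25·(-0.117784) = 0.3760.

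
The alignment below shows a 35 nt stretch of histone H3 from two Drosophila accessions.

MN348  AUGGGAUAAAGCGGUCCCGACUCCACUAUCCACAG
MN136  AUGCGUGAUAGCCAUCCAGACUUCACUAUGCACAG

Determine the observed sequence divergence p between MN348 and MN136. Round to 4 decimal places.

0.2571

The sequences differ at positions 4 (G/C), 6 (A/U), 7 (U/G), 9 (A/U), 13 (G/C), 14 (G/A), 18 (C/A), 23 (C/U), 30 (C/G).
There are 9 differences over 35 sites, so p = 9/35 = 0.2571.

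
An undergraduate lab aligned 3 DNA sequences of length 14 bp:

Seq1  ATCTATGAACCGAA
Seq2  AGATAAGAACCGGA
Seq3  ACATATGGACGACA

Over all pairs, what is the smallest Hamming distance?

Pairwise Hamming distances:
  Seq1 vs Seq2: 4
  Seq1 vs Seq3: 6
  Seq2 vs Seq3: 6
The smallest is 4, between Seq1 and Seq2.

4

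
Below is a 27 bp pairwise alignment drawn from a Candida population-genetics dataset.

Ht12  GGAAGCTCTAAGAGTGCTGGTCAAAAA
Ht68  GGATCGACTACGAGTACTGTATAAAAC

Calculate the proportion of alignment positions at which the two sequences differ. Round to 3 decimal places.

The sequences differ at positions 4 (A/T), 5 (G/C), 6 (C/G), 7 (T/A), 11 (A/C), 16 (G/A), 20 (G/T), 21 (T/A), 22 (C/T), 27 (A/C).
There are 10 differences over 27 sites, so p = 10/27 = 0.370.

0.370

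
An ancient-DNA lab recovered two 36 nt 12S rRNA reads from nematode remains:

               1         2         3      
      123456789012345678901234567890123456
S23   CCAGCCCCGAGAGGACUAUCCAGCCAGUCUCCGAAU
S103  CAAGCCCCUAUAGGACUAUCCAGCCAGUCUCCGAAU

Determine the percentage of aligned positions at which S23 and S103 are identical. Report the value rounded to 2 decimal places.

91.67%

The sequences differ at positions 2 (C/A), 9 (G/U), 11 (G/U).
33 of the 36 sites match, so the percent identity is 33/36 × 100 = 91.67%.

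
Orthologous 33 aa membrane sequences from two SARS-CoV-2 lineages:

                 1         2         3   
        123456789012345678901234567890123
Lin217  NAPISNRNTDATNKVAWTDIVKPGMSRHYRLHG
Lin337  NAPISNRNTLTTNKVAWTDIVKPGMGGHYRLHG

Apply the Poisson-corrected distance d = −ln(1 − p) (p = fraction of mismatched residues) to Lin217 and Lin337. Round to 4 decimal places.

Differing sites — 10:D/L; 11:A/T; 26:S/G; 27:R/G.
p = 4/33 = 0.121212.
d = −ln(1 − 0.121212) = −ln(0.878788) = 0.1292.

0.1292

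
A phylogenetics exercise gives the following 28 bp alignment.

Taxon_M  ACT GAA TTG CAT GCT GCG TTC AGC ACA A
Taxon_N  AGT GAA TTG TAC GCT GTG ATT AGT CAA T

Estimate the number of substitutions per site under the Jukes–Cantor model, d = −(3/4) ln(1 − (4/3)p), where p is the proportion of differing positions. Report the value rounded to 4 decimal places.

Differing sites — 2:C/G; 10:C/T; 12:T/C; 17:C/T; 19:T/A; 21:C/T; 24:C/T; 25:A/C; 26:C/A; 28:A/T.
p = 10/28 = 0.357143.
d = −0.75 · ln(1 − (4/3)·0.357143) = −0.75 · ln(0.523809) = −0.75 · (-0.646628) = 0.4850.

0.4850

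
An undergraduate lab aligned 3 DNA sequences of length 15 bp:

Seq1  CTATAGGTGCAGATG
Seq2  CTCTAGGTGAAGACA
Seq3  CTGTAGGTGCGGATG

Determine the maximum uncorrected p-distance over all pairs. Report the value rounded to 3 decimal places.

0.333

Pairwise Hamming distances:
  Seq1 vs Seq2: 4
  Seq1 vs Seq3: 2
  Seq2 vs Seq3: 5
The largest is 5 mismatches, between Seq2 and Seq3; p = 5/15 = 0.333.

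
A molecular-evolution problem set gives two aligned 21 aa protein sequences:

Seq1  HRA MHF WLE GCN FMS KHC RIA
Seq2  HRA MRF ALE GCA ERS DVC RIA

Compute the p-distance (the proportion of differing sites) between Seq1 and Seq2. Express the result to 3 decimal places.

0.333

Mismatches occur at site 5 (H→R), site 7 (W→A), site 12 (N→A), site 13 (F→E), site 14 (M→R), site 16 (K→D), site 17 (H→V).
There are 7 differences over 21 sites, so p = 7/21 = 0.333.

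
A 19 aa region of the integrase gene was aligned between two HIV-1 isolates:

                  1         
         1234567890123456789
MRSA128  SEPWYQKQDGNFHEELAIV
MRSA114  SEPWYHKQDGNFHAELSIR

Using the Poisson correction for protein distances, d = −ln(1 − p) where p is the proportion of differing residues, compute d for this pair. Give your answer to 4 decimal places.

0.2364

Mismatches occur at site 6 (Q/H), site 14 (E/A), site 17 (A/S), site 19 (V/R).
p = 4/19 = 0.210526.
d = −ln(1 − 0.210526) = −ln(0.789474) = 0.2364.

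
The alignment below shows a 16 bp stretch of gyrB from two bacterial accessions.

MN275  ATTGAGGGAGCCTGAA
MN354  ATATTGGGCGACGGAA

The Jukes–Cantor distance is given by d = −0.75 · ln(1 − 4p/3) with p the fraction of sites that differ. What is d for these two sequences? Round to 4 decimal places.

0.5199

Differing sites — 3:T/A; 4:G/T; 5:A/T; 9:A/C; 11:C/A; 13:T/G.
p = 6/16 = 0.375000.
d = −0.75 · ln(1 − (4/3)·0.375000) = −0.75 · ln(0.500000) = −0.75 · (-0.693147) = 0.5199.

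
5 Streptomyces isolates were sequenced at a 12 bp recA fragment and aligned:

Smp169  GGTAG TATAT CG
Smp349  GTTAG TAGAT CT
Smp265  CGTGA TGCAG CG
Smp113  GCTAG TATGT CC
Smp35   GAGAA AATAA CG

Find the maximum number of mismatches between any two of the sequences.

Pairwise Hamming distances:
  Smp169 vs Smp349: 3
  Smp169 vs Smp265: 6
  Smp169 vs Smp113: 3
  Smp169 vs Smp35: 5
  Smp349 vs Smp265: 8
  Smp349 vs Smp113: 4
  Smp349 vs Smp35: 7
  Smp265 vs Smp113: 9
  Smp265 vs Smp35: 8
  Smp113 vs Smp35: 7
The largest is 9, between Smp265 and Smp113.

9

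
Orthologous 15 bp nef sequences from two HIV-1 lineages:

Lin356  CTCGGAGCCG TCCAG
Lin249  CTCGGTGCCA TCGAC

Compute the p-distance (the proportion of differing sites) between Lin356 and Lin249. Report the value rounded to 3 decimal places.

0.267

Mismatches occur at site 6 (A→T), site 10 (G→A), site 13 (C→G), site 15 (G→C).
There are 4 differences over 15 sites, so p = 4/15 = 0.267.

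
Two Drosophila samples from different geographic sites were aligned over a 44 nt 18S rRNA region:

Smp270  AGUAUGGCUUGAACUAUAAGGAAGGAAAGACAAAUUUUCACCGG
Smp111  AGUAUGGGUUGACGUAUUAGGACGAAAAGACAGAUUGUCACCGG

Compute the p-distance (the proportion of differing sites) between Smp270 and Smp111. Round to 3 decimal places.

0.182

Differing sites — 8:C/G; 13:A/C; 14:C/G; 18:A/U; 23:A/C; 25:G/A; 33:A/G; 37:U/G.
There are 8 differences over 44 sites, so p = 8/44 = 0.182.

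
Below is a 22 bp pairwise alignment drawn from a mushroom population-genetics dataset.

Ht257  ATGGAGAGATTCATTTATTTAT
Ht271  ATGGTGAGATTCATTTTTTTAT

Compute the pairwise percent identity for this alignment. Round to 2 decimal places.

Mismatches occur at site 5 (A/T), site 17 (A/T).
20 of the 22 sites match, so the percent identity is 20/22 × 100 = 90.91%.

90.91%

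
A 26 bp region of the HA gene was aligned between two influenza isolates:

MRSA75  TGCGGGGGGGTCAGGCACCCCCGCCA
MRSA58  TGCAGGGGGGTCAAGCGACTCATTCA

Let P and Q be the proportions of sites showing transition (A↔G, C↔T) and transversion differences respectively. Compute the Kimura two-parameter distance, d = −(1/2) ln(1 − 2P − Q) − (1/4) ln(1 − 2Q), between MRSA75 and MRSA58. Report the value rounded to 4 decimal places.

0.4122

Differing sites — 4:G/A (Ti); 14:G/A (Ti); 17:A/G (Ti); 18:C/A (Tv); 20:C/T (Ti); 22:C/A (Tv); 23:G/T (Tv); 24:C/T (Ti).
Of the 8 differences, 5 transitions and 3 transversions over 26 sites: P = 5/26 = 0.192308, Q = 3/26 = 0.115385.
d = −0.5·ln(0.499999) − 0.25·ln(0.769230) = −0.5·(-0.693149) − 0.25·(-0.262365) = 0.4122.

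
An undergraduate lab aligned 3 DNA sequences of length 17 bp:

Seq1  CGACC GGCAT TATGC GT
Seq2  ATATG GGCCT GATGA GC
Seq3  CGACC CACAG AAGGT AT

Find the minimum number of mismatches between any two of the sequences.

7

Pairwise Hamming distances:
  Seq1 vs Seq2: 8
  Seq1 vs Seq3: 7
  Seq2 vs Seq3: 13
The smallest is 7, between Seq1 and Seq3.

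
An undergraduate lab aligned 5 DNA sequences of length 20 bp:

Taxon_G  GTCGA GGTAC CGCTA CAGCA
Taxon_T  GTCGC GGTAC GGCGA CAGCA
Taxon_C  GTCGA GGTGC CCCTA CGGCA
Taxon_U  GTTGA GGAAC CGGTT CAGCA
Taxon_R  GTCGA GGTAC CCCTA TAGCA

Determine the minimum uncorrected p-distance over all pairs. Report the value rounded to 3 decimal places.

Pairwise Hamming distances:
  Taxon_G vs Taxon_T: 3
  Taxon_G vs Taxon_C: 3
  Taxon_G vs Taxon_U: 4
  Taxon_G vs Taxon_R: 2
  Taxon_T vs Taxon_C: 6
  Taxon_T vs Taxon_U: 7
  Taxon_T vs Taxon_R: 5
  Taxon_C vs Taxon_U: 7
  Taxon_C vs Taxon_R: 3
  Taxon_U vs Taxon_R: 6
The smallest is 2 mismatches, between Taxon_G and Taxon_R; p = 2/20 = 0.100.

0.100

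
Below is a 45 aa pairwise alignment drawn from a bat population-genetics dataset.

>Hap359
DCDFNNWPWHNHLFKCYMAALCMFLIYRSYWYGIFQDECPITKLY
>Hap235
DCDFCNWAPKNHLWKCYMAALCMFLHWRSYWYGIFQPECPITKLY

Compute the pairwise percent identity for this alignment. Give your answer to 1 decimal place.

82.2%

Differing sites — 5:N/C; 8:P/A; 9:W/P; 10:H/K; 14:F/W; 26:I/H; 27:Y/W; 37:D/P.
37 of the 45 sites match, so the percent identity is 37/45 × 100 = 82.2%.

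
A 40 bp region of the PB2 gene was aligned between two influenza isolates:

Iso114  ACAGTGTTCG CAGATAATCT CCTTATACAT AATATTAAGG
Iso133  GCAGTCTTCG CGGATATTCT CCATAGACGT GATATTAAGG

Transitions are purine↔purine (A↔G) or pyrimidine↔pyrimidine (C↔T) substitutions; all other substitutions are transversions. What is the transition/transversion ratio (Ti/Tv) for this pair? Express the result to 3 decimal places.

The sequences differ at positions 1 (A/G, transition), 6 (G/C, transversion), 12 (A/G, transition), 17 (A/T, transversion), 23 (T/A, transversion), 26 (T/G, transversion), 29 (A/G, transition), 31 (A/G, transition).
Of the 8 differences, 4 transitions and 4 transversions, so Ti/Tv = 4/4 = 1.000.

1.000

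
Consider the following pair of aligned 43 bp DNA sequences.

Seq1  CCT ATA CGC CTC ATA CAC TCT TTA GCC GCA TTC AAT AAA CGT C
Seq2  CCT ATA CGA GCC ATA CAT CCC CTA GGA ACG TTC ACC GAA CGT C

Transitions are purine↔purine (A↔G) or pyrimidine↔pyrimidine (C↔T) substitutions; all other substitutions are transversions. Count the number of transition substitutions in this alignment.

Differing sites — 9:C/A (Tv); 10:C/G (Tv); 11:T/C (Ti); 18:C/T (Ti); 19:T/C (Ti); 21:T/C (Ti); 22:T/C (Ti); 26:C/G (Tv); 27:C/A (Tv); 28:G/A (Ti); 30:A/G (Ti); 35:A/C (Tv); 36:T/C (Ti); 37:A/G (Ti).
Of the 14 differences, 9 transitions and 5 transversions, so the answer is 9.

9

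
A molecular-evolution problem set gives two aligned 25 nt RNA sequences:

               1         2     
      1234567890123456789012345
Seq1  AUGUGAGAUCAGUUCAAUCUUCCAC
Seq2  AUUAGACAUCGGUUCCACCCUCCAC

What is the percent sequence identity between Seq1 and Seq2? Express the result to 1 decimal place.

Mismatches occur at site 3 (G→U), site 4 (U→A), site 7 (G→C), site 11 (A→G), site 16 (A→C), site 18 (U→C), site 20 (U→C).
18 of the 25 sites match, so the percent identity is 18/25 × 100 = 72.0%.

72.0%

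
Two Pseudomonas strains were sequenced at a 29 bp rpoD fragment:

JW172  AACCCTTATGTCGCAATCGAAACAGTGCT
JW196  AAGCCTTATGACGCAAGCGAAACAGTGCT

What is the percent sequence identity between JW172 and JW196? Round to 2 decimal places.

Differing sites — 3:C/G; 11:T/A; 17:T/G.
26 of the 29 sites match, so the percent identity is 26/29 × 100 = 89.66%.

89.66%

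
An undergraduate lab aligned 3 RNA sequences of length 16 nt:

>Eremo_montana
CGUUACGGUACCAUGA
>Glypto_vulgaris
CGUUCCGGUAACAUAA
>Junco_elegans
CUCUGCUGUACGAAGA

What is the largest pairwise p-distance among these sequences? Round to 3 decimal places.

0.500

Pairwise Hamming distances:
  Eremo_montana vs Glypto_vulgaris: 3
  Eremo_montana vs Junco_elegans: 6
  Glypto_vulgaris vs Junco_elegans: 8
The largest is 8 mismatches, between Glypto_vulgaris and Junco_elegans; p = 8/16 = 0.500.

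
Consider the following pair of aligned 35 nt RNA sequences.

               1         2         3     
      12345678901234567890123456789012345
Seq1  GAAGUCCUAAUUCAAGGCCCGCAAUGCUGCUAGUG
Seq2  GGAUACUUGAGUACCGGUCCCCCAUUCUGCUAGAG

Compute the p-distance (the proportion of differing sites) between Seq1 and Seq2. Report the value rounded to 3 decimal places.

The sequences differ at positions 2 (A/G), 4 (G/U), 5 (U/A), 7 (C/U), 9 (A/G), 11 (U/G), 13 (C/A), 14 (A/C), 15 (A/C), 18 (C/U), 21 (G/C), 23 (A/C), 26 (G/U), 34 (U/A).
There are 14 differences over 35 sites, so p = 14/35 = 0.400.

0.400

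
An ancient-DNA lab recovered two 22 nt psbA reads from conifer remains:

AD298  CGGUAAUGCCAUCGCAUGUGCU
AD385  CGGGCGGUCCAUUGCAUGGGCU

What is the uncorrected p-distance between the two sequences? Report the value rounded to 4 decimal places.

0.3182

Differing sites — 4:U/G; 5:A/C; 6:A/G; 7:U/G; 8:G/U; 13:C/U; 19:U/G.
There are 7 differences over 22 sites, so p = 7/22 = 0.3182.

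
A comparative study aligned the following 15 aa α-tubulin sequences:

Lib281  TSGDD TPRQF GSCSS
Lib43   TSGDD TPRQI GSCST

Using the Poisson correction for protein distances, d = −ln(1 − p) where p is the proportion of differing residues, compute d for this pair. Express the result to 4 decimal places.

Differing sites — 10:F/I; 15:S/T.
p = 2/15 = 0.133333.
d = −ln(1 − 0.133333) = −ln(0.866667) = 0.1431.

0.1431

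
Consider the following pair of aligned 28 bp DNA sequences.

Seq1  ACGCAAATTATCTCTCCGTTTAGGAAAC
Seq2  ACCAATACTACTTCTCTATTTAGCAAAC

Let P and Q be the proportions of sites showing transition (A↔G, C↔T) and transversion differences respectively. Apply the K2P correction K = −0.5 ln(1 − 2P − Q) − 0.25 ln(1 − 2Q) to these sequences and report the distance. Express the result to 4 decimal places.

0.4307

The sequences differ at positions 3 (G/C, transversion), 4 (C/A, transversion), 6 (A/T, transversion), 8 (T/C, transition), 11 (T/C, transition), 12 (C/T, transition), 17 (C/T, transition), 18 (G/A, transition), 24 (G/C, transversion).
Of the 9 differences, 5 transitions and 4 transversions over 28 sites: P = 5/28 = 0.178571, Q = 4/28 = 0.142857.
d = −0.5·ln(0.500001) − 0.25·ln(0.714286) = −0.5·(-0.693145) − 0.25·(-0.336472) = 0.4307.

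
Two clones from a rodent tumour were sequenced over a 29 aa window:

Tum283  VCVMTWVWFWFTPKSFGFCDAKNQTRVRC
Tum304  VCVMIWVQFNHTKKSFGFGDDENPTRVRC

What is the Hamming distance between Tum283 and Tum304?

Differing sites — 5:T/I; 8:W/Q; 10:W/N; 11:F/H; 13:P/K; 19:C/G; 21:A/D; 22:K/E; 24:Q/P.
That gives 9 mismatches out of 29 aligned sites, so the Hamming distance is 9.

9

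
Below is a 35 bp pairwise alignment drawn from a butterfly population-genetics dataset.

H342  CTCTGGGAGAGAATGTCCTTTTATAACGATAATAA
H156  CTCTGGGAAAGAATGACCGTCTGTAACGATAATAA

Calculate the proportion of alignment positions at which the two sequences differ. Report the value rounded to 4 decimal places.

Differing sites — 9:G/A; 16:T/A; 19:T/G; 21:T/C; 23:A/G.
There are 5 differences over 35 sites, so p = 5/35 = 0.1429.

0.1429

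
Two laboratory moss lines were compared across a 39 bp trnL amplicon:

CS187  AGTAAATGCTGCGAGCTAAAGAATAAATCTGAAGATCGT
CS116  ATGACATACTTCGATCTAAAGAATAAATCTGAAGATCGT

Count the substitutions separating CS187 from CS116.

6

The sequences differ at positions 2 (G/T), 3 (T/G), 5 (A/C), 8 (G/A), 11 (G/T), 15 (G/T).
That gives 6 mismatches out of 39 aligned sites, so the Hamming distance is 6.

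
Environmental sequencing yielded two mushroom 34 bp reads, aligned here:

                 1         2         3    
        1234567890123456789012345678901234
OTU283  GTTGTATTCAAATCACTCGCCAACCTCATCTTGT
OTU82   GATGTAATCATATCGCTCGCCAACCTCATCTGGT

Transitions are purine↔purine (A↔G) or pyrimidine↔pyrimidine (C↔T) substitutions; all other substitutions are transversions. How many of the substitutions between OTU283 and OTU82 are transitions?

Differing sites — 2:T/A (Tv); 7:T/A (Tv); 11:A/T (Tv); 15:A/G (Ti); 32:T/G (Tv).
Of the 5 differences, 1 transition and 4 transversions, so the answer is 1.

1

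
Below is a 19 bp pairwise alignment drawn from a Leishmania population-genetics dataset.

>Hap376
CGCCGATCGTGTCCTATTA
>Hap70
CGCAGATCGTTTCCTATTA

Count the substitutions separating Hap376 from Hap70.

Differing sites — 4:C/A; 11:G/T.
That gives 2 mismatches out of 19 aligned sites, so the Hamming distance is 2.

2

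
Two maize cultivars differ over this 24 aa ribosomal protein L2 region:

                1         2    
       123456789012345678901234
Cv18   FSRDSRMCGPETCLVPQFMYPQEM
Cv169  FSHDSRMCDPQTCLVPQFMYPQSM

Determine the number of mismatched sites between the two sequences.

4

Mismatches occur at site 3 (R→H), site 9 (G→D), site 11 (E→Q), site 23 (E→S).
That gives 4 mismatches out of 24 aligned sites, so the Hamming distance is 4.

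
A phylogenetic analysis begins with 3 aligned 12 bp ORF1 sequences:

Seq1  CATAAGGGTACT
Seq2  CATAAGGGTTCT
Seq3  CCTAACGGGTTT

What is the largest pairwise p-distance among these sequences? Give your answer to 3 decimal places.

Pairwise Hamming distances:
  Seq1 vs Seq2: 1
  Seq1 vs Seq3: 5
  Seq2 vs Seq3: 4
The largest is 5 mismatches, between Seq1 and Seq3; p = 5/12 = 0.417.

0.417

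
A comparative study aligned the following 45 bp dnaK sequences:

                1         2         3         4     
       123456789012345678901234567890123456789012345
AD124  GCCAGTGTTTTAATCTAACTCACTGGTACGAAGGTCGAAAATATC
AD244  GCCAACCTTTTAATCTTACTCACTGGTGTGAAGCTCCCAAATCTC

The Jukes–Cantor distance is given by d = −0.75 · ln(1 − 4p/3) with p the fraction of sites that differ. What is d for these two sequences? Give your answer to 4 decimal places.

The sequences differ at positions 5 (G/A), 6 (T/C), 7 (G/C), 17 (A/T), 28 (A/G), 29 (C/T), 34 (G/C), 37 (G/C), 38 (A/C), 43 (A/C).
p = 10/45 = 0.222222.
d = −0.75 · ln(1 − (4/3)·0.222222) = −0.75 · ln(0.703704) = −0.75 · (-0.351397) = 0.2635.

0.2635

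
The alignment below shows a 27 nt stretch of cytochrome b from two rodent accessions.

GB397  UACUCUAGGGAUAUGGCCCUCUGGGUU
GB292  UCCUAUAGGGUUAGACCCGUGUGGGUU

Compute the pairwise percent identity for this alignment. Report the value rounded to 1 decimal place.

Differing sites — 2:A/C; 5:C/A; 11:A/U; 14:U/G; 15:G/A; 16:G/C; 19:C/G; 21:C/G.
19 of the 27 sites match, so the percent identity is 19/27 × 100 = 70.4%.

70.4%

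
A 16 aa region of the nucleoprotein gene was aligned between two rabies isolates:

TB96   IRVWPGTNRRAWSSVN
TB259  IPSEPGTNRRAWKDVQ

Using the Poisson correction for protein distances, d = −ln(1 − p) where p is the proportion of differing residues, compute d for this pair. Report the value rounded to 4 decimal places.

0.4700

Mismatches occur at site 2 (R↔P), site 3 (V↔S), site 4 (W↔E), site 13 (S↔K), site 14 (S↔D), site 16 (N↔Q).
p = 6/16 = 0.375000.
d = −ln(1 − 0.375000) = −ln(0.625000) = 0.4700.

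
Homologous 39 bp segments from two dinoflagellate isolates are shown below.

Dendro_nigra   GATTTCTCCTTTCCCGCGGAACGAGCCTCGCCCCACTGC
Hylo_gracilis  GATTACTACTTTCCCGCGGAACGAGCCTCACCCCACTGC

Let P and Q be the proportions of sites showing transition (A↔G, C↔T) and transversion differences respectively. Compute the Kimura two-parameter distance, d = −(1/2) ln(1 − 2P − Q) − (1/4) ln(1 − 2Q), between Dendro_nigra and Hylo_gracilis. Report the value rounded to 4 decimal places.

0.0812

Mismatches occur at site 5 (T↔A, transversion), site 8 (C↔A, transversion), site 30 (G↔A, transition).
Of the 3 differences, 1 transition and 2 transversions over 39 sites: P = 1/39 = 0.025641, Q = 2/39 = 0.051282.
d = −0.5·ln(0.897436) − 0.25·ln(0.897436) = −0.5·(-0.108213) − 0.25·(-0.108213) = 0.0812.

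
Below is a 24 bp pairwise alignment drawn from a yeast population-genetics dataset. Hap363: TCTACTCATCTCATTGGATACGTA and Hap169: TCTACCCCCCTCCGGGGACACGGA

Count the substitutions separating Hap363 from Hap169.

8

Mismatches occur at site 6 (T/C), site 8 (A/C), site 9 (T/C), site 13 (A/C), site 14 (T/G), site 15 (T/G), site 19 (T/C), site 23 (T/G).
That gives 8 mismatches out of 24 aligned sites, so the Hamming distance is 8.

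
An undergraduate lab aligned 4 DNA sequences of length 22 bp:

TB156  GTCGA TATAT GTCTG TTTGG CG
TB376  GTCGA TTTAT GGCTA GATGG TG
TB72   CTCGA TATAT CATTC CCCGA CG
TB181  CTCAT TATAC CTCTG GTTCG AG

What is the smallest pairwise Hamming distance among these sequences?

6

Pairwise Hamming distances:
  TB156 vs TB376: 6
  TB156 vs TB72: 9
  TB156 vs TB181: 8
  TB376 vs TB72: 11
  TB376 vs TB181: 11
  TB72 vs TB181: 12
The smallest is 6, between TB156 and TB376.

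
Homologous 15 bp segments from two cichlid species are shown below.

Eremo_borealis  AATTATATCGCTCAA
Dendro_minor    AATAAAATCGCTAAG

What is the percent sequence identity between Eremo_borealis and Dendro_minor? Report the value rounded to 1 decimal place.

Differing sites — 4:T/A; 6:T/A; 13:C/A; 15:A/G.
11 of the 15 sites match, so the percent identity is 11/15 × 100 = 73.3%.

73.3%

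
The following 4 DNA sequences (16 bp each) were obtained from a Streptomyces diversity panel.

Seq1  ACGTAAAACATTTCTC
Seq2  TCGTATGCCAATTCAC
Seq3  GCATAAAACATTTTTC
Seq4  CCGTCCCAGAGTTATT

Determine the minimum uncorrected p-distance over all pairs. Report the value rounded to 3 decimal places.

0.188

Pairwise Hamming distances:
  Seq1 vs Seq2: 6
  Seq1 vs Seq3: 3
  Seq1 vs Seq4: 8
  Seq2 vs Seq3: 8
  Seq2 vs Seq4: 10
  Seq3 vs Seq4: 9
The smallest is 3 mismatches, between Seq1 and Seq3; p = 3/16 = 0.188.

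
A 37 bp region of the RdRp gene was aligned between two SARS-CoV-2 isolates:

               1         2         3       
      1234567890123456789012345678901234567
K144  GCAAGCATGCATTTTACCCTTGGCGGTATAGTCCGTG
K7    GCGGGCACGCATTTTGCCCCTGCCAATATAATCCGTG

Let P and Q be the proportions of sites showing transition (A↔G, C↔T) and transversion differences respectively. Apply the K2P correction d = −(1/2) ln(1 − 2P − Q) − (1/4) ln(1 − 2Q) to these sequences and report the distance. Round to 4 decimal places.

0.3215

Mismatches occur at site 3 (A↔G, transition), site 4 (A↔G, transition), site 8 (T↔C, transition), site 16 (A↔G, transition), site 20 (T↔C, transition), site 23 (G↔C, transversion), site 25 (G↔A, transition), site 26 (G↔A, transition), site 31 (G↔A, transition).
Of the 9 differences, 8 transitions and 1 transversion over 37 sites: P = 8/37 = 0.216216, Q = 1/37 = 0.027027.
d = −0.5·ln(0.540541) − 0.25·ln(0.945946) = −0.5·(-0.615185) − 0.25·(-0.055570) = 0.3215.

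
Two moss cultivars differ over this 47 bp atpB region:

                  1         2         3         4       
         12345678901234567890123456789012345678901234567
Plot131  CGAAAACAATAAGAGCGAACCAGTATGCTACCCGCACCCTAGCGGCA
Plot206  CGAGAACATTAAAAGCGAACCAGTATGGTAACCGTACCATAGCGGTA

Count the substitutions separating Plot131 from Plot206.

The sequences differ at positions 4 (A/G), 9 (A/T), 13 (G/A), 28 (C/G), 31 (C/A), 35 (C/T), 39 (C/A), 46 (C/T).
That gives 8 mismatches out of 47 aligned sites, so the Hamming distance is 8.

8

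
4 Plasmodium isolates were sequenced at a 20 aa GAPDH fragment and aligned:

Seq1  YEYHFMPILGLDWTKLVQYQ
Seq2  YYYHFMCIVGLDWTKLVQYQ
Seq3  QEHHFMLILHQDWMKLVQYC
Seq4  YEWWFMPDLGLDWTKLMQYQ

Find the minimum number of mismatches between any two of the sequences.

Pairwise Hamming distances:
  Seq1 vs Seq2: 3
  Seq1 vs Seq3: 7
  Seq1 vs Seq4: 4
  Seq2 vs Seq3: 9
  Seq2 vs Seq4: 7
  Seq3 vs Seq4: 10
The smallest is 3, between Seq1 and Seq2.

3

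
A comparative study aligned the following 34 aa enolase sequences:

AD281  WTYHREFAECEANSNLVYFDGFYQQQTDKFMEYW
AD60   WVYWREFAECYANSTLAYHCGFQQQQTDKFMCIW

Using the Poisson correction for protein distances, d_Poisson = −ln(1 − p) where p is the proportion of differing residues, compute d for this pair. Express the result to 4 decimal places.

0.3483

The sequences differ at positions 2 (T/V), 4 (H/W), 11 (E/Y), 15 (N/T), 17 (V/A), 19 (F/H), 20 (D/C), 23 (Y/Q), 32 (E/C), 33 (Y/I).
p = 10/34 = 0.294118.
d = −ln(1 − 0.294118) = −ln(0.705882) = 0.3483.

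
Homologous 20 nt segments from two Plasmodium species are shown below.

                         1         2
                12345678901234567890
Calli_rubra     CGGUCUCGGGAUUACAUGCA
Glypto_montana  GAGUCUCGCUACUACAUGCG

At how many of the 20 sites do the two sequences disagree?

6

The sequences differ at positions 1 (C/G), 2 (G/A), 9 (G/C), 10 (G/U), 12 (U/C), 20 (A/G).
That gives 6 mismatches out of 20 aligned sites, so the Hamming distance is 6.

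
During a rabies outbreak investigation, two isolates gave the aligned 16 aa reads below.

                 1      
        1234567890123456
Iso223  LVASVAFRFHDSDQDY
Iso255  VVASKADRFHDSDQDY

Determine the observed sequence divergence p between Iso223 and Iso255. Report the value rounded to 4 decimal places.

Differing sites — 1:L/V; 5:V/K; 7:F/D.
There are 3 differences over 16 sites, so p = 3/16 = 0.1875.

0.1875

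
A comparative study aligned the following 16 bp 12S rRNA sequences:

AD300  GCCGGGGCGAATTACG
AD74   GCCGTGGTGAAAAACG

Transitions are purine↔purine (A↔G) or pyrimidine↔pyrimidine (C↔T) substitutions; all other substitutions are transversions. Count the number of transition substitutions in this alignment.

1

The sequences differ at positions 5 (G/T, transversion), 8 (C/T, transition), 12 (T/A, transversion), 13 (T/A, transversion).
Of the 4 differences, 1 transition and 3 transversions, so the answer is 1.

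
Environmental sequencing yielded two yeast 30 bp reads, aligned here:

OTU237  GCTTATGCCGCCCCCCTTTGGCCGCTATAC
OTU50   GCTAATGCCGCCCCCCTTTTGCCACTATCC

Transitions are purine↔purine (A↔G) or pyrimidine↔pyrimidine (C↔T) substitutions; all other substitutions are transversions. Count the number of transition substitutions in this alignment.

Differing sites — 4:T/A (Tv); 20:G/T (Tv); 24:G/A (Ti); 29:A/C (Tv).
Of the 4 differences, 1 transition and 3 transversions, so the answer is 1.

1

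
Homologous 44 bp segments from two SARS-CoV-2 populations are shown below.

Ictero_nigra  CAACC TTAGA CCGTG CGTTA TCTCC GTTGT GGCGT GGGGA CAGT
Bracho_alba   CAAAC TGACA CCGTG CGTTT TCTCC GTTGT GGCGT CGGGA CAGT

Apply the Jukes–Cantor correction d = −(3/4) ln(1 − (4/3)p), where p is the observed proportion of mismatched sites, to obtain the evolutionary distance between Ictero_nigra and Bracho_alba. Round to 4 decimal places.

Differing sites — 4:C/A; 7:T/G; 9:G/C; 20:A/T; 36:G/C.
p = 5/44 = 0.113636.
d = −0.75 · ln(1 − (4/3)·0.113636) = −0.75 · ln(0.848485) = −0.75 · (-0.164303) = 0.1232.

0.1232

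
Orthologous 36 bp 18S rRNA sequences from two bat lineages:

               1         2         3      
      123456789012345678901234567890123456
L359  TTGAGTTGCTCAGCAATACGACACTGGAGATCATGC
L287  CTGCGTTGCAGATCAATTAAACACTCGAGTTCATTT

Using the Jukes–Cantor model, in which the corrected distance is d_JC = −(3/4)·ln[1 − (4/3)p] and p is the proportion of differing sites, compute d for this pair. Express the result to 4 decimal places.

Differing sites — 1:T/C; 4:A/C; 10:T/A; 11:C/G; 13:G/T; 18:A/T; 19:C/A; 20:G/A; 26:G/C; 30:A/T; 35:G/T; 36:C/T.
p = 12/36 = 0.333333.
d = −0.75 · ln(1 − (4/3)·0.333333) = −0.75 · ln(0.555556) = −0.75 · (-0.587786) = 0.4408.

0.4408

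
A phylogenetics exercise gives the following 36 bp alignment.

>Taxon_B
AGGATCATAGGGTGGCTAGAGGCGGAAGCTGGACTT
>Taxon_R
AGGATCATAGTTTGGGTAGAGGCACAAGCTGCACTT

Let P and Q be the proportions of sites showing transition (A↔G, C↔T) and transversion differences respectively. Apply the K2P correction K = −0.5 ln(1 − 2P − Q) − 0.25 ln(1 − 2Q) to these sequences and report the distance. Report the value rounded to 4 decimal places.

0.1895

The sequences differ at positions 11 (G/T, transversion), 12 (G/T, transversion), 16 (C/G, transversion), 24 (G/A, transition), 25 (G/C, transversion), 32 (G/C, transversion).
Of the 6 differences, 1 transition and 5 transversions over 36 sites: P = 1/36 = 0.027778, Q = 5/36 = 0.138889.
d = −0.5·ln(0.805555) − 0.25·ln(0.722222) = −0.5·(-0.216224) − 0.25·(-0.325423) = 0.1895.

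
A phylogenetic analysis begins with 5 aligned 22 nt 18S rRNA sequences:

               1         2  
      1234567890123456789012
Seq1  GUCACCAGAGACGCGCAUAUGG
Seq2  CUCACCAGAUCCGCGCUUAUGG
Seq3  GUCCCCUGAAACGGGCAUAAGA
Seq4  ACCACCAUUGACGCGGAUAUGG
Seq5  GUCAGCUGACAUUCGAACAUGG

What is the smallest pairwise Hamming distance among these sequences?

4

Pairwise Hamming distances:
  Seq1 vs Seq2: 4
  Seq1 vs Seq3: 6
  Seq1 vs Seq4: 5
  Seq1 vs Seq5: 7
  Seq2 vs Seq3: 9
  Seq2 vs Seq4: 8
  Seq2 vs Seq5: 10
  Seq3 vs Seq4: 11
  Seq3 vs Seq5: 10
  Seq4 vs Seq5: 11
The smallest is 4, between Seq1 and Seq2.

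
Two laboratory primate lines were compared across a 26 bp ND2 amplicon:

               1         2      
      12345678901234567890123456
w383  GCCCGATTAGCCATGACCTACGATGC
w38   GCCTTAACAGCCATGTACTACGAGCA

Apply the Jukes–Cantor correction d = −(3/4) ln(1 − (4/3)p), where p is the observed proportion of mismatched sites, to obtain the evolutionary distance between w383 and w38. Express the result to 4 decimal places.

0.4643

Mismatches occur at site 4 (C/T), site 5 (G/T), site 7 (T/A), site 8 (T/C), site 16 (A/T), site 17 (C/A), site 24 (T/G), site 25 (G/C), site 26 (C/A).
p = 9/26 = 0.346154.
d = −0.75 · ln(1 − (4/3)·0.346154) = −0.75 · ln(0.538461) = −0.75 · (-0.619040) = 0.4643.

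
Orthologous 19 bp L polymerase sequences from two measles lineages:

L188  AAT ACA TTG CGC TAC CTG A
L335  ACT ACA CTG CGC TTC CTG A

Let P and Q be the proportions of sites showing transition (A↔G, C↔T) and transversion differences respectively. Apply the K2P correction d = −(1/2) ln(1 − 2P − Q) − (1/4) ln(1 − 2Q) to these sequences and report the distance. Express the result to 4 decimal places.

The sequences differ at positions 2 (A/C, transversion), 7 (T/C, transition), 14 (A/T, transversion).
Of the 3 differences, 1 transition and 2 transversions over 19 sites: P = 1/19 = 0.052632, Q = 2/19 = 0.105263.
d = −0.5·ln(0.789473) − 0.25·ln(0.789474) = −0.5·(-0.236390) − 0.25·(-0.236388) = 0.1773.

0.1773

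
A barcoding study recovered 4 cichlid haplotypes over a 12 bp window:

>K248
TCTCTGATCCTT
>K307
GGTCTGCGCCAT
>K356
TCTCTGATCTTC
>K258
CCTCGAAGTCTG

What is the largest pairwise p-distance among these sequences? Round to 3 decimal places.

Pairwise Hamming distances:
  K248 vs K307: 5
  K248 vs K356: 2
  K248 vs K258: 6
  K307 vs K356: 7
  K307 vs K258: 8
  K356 vs K258: 7
The largest is 8 mismatches, between K307 and K258; p = 8/12 = 0.667.

0.667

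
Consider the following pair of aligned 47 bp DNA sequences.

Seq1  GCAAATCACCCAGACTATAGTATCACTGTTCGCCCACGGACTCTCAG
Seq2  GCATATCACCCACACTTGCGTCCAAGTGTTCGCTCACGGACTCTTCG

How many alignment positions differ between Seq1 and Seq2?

Differing sites — 4:A/T; 13:G/C; 17:A/T; 18:T/G; 19:A/C; 22:A/C; 23:T/C; 24:C/A; 26:C/G; 34:C/T; 45:C/T; 46:A/C.
That gives 12 mismatches out of 47 aligned sites, so the Hamming distance is 12.

12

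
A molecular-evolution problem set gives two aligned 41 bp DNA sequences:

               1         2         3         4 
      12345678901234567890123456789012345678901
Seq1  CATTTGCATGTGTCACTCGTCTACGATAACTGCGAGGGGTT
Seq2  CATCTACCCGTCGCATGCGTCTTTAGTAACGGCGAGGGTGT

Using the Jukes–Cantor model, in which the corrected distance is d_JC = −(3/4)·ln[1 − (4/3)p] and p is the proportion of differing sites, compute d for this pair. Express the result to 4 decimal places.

Mismatches occur at site 4 (T/C), site 6 (G/A), site 8 (A/C), site 9 (T/C), site 12 (G/C), site 13 (T/G), site 16 (C/T), site 17 (T/G), site 23 (A/T), site 24 (C/T), site 25 (G/A), site 26 (A/G), site 31 (T/G), site 39 (G/T), site 40 (T/G).
p = 15/41 = 0.365854.
d = −0.75 · ln(1 − (4/3)·0.365854) = −0.75 · ln(0.512195) = −0.75 · (-0.669050) = 0.5018.

0.5018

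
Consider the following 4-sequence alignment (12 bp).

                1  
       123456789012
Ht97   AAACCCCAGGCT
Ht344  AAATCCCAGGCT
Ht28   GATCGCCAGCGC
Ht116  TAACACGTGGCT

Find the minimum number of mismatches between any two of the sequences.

Pairwise Hamming distances:
  Ht97 vs Ht344: 1
  Ht97 vs Ht28: 6
  Ht97 vs Ht116: 4
  Ht344 vs Ht28: 7
  Ht344 vs Ht116: 5
  Ht28 vs Ht116: 8
The smallest is 1, between Ht97 and Ht344.

1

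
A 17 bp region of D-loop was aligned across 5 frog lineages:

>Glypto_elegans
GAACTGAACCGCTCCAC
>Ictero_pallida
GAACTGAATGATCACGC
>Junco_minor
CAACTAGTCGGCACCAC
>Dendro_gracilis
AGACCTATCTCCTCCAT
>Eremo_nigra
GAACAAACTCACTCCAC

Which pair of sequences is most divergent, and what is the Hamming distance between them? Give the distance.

13

Pairwise Hamming distances:
  Glypto_elegans vs Ictero_pallida: 7
  Glypto_elegans vs Junco_minor: 6
  Glypto_elegans vs Dendro_gracilis: 8
  Glypto_elegans vs Eremo_nigra: 5
  Ictero_pallida vs Junco_minor: 10
  Ictero_pallida vs Dendro_gracilis: 13
  Ictero_pallida vs Eremo_nigra: 8
  Junco_minor vs Dendro_gracilis: 9
  Junco_minor vs Eremo_nigra: 8
  Dendro_gracilis vs Eremo_nigra: 9
The largest is 13, between Ictero_pallida and Dendro_gracilis.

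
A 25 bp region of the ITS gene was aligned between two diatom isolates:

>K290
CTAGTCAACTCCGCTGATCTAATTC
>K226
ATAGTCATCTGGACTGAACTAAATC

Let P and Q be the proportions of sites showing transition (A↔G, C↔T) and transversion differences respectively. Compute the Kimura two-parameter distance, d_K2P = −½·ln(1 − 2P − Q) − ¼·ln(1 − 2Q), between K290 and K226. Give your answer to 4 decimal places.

Mismatches occur at site 1 (C/A, transversion), site 8 (A/T, transversion), site 11 (C/G, transversion), site 12 (C/G, transversion), site 13 (G/A, transition), site 18 (T/A, transversion), site 23 (T/A, transversion).
Of the 7 differences, 1 transition and 6 transversions over 25 sites: P = 1/25 = 0.040000, Q = 6/25 = 0.240000.
d = −0.5·ln(0.680000) − 0.25·ln(0.520000) = −0.5·(-0.385662) − 0.25·(-0.653926) = 0.3563.

0.3563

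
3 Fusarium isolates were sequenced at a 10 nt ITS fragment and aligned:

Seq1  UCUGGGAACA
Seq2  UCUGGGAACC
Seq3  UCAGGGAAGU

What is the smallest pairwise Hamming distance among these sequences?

1

Pairwise Hamming distances:
  Seq1 vs Seq2: 1
  Seq1 vs Seq3: 3
  Seq2 vs Seq3: 3
The smallest is 1, between Seq1 and Seq2.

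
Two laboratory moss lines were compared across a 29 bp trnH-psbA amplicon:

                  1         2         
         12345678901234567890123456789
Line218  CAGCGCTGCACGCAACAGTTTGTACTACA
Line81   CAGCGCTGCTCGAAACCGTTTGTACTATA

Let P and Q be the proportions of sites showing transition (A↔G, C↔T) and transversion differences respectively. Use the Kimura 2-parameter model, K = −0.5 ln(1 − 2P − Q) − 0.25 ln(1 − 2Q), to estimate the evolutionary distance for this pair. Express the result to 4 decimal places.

Mismatches occur at site 10 (A/T, transversion), site 13 (C/A, transversion), site 17 (A/C, transversion), site 28 (C/T, transition).
Of the 4 differences, 1 transition and 3 transversions over 29 sites: P = 1/29 = 0.034483, Q = 3/29 = 0.103448.
d = −0.5·ln(0.827586) − 0.25·ln(0.793104) = −0.5·(-0.189242) − 0.25·(-0.231801) = 0.1526.

0.1526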